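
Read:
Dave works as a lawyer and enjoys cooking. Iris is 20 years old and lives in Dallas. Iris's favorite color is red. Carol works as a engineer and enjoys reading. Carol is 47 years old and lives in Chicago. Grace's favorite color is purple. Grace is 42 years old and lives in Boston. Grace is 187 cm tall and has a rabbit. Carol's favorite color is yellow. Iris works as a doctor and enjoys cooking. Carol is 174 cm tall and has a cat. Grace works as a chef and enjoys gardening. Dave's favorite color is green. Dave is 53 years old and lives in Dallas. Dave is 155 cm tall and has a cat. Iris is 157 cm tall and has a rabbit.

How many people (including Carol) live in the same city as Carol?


Carol lives in Chicago. Count = 1

1


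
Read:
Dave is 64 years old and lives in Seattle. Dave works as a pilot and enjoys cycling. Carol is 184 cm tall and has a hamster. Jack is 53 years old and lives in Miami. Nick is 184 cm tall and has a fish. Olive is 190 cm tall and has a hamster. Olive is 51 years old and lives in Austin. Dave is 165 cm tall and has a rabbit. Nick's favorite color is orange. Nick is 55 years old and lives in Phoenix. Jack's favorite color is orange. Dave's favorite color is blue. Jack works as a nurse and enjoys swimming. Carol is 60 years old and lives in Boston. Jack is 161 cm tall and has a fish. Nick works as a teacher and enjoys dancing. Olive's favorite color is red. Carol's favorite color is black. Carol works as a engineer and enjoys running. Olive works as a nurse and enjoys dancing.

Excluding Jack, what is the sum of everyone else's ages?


Sum (excluding Jack): 230

230


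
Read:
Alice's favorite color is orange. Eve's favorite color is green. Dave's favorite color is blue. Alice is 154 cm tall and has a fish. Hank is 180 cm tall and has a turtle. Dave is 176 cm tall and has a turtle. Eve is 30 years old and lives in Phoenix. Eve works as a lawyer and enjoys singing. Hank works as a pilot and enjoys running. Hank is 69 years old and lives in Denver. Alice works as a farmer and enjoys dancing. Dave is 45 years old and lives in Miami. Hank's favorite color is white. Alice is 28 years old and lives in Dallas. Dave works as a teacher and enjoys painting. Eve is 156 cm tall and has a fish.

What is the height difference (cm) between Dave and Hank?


|176 - 180| = 4

4


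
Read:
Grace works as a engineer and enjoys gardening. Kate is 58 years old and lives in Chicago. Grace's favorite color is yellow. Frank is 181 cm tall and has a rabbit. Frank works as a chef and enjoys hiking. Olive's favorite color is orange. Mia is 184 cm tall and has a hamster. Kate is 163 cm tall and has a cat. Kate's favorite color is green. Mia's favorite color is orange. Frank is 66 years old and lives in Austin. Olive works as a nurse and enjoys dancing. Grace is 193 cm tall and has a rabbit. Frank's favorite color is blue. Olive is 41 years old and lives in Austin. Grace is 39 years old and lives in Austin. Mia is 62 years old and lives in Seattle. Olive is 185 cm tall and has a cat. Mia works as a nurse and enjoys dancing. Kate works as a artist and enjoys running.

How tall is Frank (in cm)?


Frank is 181 cm tall

181


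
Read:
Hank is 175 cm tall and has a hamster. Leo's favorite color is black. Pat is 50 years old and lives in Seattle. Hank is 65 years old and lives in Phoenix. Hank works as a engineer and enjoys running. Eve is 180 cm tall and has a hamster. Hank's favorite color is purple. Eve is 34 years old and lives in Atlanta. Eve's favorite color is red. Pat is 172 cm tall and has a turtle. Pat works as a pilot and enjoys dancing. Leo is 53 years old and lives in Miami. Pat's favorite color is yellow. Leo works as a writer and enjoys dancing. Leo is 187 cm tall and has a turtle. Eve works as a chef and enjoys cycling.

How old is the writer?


The writer is Leo, age 53

53


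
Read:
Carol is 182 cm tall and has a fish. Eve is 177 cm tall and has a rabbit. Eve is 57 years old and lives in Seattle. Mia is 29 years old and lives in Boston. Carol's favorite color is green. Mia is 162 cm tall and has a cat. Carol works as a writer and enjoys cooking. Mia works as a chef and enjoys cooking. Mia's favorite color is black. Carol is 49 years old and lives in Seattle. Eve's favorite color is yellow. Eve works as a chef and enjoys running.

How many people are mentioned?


People: Eve, Carol, Mia. Count = 3

3


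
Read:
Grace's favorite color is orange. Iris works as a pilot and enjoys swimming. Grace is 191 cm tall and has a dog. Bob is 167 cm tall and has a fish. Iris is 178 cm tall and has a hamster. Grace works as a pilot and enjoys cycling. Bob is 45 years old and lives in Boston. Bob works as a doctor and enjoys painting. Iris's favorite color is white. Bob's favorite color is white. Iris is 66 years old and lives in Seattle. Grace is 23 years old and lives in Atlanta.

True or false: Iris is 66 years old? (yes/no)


Iris is actually 66. yes

yes


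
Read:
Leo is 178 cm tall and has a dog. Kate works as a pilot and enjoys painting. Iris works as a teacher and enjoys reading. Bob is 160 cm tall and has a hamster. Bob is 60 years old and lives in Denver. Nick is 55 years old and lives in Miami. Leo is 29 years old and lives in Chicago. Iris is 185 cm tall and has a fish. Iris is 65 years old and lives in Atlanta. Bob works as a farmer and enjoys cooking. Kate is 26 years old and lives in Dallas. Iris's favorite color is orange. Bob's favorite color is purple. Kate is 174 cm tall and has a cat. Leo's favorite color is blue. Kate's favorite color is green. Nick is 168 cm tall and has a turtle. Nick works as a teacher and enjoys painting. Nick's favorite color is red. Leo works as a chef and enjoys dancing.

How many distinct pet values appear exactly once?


Unique pet values: 5

5


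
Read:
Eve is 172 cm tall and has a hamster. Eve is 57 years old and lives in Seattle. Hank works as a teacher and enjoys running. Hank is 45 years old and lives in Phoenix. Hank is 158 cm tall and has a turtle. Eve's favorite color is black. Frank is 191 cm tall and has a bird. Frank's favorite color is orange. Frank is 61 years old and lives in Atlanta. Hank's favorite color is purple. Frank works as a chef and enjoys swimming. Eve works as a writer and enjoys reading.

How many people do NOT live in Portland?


Not in Portland: 3

3


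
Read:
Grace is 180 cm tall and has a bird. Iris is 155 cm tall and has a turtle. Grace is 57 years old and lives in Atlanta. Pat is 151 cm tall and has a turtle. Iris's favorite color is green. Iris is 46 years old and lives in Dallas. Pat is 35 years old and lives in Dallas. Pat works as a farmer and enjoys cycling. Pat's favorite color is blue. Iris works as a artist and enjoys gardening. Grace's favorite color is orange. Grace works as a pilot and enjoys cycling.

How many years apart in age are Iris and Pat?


46 vs 35, diff = 11

11


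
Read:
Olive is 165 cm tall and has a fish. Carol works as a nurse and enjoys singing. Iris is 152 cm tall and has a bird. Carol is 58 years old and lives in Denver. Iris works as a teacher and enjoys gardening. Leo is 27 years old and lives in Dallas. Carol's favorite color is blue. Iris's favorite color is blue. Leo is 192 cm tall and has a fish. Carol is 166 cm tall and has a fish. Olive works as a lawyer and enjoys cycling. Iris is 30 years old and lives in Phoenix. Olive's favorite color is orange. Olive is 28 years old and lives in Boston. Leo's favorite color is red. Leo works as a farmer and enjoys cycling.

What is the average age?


Sum=143, n=4, avg=35.75

35.75


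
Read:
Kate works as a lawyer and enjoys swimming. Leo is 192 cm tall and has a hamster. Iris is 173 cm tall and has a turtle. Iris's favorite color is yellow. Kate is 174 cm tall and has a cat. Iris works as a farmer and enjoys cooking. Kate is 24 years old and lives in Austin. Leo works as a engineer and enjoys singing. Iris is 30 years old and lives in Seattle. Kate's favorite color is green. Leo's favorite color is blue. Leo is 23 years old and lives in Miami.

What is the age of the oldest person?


Oldest: Iris at 30

30


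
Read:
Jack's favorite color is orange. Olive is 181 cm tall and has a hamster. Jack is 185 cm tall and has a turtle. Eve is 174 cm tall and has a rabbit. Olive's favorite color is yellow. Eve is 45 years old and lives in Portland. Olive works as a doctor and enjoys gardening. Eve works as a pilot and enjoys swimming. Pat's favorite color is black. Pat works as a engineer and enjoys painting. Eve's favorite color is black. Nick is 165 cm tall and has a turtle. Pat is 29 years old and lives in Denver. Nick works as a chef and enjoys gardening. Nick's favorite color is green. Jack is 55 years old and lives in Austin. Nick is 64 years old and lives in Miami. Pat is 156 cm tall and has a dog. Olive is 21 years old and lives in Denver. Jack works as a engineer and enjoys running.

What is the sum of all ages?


21+64+55+29+45 = 214

214


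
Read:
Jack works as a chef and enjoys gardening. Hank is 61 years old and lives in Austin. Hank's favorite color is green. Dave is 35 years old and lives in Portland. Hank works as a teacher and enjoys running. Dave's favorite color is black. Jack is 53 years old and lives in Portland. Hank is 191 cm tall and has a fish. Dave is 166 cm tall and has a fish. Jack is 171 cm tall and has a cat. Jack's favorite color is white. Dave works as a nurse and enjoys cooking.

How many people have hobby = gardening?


Count: 1

1


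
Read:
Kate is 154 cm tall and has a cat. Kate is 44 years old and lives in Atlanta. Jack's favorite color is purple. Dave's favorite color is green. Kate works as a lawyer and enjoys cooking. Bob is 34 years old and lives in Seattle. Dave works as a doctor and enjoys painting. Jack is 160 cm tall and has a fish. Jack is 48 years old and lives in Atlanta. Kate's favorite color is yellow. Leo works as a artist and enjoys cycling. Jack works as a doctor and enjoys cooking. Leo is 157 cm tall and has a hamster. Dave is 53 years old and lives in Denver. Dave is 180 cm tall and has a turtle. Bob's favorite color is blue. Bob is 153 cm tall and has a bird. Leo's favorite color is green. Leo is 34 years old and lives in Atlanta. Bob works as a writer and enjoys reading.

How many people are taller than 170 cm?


Taller than 170: 1

1


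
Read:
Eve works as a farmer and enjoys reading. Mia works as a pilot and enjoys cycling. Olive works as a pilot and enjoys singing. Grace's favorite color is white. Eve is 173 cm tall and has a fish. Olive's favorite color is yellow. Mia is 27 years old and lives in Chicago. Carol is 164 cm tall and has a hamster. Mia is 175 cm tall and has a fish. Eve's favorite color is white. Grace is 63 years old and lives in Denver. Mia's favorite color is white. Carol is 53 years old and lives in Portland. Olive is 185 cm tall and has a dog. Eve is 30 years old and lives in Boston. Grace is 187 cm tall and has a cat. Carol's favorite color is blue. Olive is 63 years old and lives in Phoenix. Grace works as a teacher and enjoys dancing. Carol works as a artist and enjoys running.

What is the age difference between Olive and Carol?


|63 - 53| = 10

10


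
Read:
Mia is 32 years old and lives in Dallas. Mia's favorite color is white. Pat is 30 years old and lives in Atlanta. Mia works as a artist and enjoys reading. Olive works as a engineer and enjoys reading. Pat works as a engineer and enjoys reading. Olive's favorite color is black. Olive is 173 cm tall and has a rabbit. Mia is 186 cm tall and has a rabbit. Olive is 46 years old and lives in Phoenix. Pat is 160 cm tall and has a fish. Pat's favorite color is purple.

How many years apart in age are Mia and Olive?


32 vs 46, diff = 14

14


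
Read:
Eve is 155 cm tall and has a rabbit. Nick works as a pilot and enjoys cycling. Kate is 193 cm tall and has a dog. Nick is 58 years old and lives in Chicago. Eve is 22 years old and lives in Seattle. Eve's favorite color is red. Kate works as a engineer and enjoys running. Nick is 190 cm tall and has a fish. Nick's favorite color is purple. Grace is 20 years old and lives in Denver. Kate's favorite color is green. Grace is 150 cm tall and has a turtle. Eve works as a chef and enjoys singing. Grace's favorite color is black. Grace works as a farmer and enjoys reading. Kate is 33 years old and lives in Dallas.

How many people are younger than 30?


Filter: 2

2


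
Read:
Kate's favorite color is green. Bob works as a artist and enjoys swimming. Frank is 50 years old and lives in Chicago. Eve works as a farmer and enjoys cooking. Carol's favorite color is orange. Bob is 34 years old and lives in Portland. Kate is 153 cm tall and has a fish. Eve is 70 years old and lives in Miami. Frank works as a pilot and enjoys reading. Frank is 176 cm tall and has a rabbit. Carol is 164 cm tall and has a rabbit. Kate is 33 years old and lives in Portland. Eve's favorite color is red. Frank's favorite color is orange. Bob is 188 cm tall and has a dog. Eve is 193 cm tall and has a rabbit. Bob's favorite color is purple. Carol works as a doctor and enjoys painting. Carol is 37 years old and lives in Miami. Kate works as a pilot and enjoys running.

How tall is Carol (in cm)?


Carol is 164 cm tall

164


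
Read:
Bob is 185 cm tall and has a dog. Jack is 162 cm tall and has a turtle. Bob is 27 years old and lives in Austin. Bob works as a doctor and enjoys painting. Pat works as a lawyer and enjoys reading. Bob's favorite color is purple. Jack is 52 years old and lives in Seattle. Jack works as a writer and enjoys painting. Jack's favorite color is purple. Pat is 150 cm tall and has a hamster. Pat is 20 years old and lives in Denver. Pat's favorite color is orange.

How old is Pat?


Pat is 20 years old

20


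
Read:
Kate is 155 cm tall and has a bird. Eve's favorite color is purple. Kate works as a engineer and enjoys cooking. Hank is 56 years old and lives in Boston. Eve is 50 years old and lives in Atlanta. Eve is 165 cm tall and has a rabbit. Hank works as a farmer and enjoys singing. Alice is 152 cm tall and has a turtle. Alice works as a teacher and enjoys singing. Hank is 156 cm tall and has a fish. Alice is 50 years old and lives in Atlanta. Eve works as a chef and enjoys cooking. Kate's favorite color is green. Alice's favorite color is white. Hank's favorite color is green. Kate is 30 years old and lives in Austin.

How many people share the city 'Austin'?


Count: 1

1


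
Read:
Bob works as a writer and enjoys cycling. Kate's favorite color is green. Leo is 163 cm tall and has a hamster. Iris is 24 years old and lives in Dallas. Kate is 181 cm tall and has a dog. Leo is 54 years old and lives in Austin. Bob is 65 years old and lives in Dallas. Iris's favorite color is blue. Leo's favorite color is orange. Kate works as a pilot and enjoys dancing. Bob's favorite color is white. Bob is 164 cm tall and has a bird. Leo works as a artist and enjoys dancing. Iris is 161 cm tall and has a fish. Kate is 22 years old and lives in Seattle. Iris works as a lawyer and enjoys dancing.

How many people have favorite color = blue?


Count: 1

1


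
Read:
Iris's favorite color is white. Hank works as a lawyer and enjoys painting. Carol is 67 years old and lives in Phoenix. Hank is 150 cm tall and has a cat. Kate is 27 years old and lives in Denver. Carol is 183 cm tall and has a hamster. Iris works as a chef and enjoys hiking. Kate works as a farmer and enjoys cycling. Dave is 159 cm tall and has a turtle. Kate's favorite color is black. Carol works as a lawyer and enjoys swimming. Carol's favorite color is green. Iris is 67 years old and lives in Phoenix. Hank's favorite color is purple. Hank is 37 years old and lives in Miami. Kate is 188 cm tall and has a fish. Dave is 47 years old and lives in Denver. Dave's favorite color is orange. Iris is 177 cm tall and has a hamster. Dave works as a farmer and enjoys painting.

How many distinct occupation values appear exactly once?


Unique occupation values: 1

1


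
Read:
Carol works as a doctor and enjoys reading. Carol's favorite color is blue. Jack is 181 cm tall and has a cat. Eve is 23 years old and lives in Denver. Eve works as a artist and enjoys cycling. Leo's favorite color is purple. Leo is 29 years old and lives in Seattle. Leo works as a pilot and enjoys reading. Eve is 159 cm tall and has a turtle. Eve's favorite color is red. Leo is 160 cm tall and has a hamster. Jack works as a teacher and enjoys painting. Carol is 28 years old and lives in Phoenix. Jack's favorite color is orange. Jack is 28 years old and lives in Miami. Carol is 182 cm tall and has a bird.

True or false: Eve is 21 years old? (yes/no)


Eve is actually 23. no

no


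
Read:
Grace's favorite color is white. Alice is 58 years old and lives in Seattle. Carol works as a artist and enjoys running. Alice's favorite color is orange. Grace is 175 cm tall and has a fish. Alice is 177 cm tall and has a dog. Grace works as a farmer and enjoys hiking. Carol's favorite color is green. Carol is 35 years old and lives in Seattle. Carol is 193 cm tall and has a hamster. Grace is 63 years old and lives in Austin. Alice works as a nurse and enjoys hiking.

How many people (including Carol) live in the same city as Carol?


Carol lives in Seattle. Count = 2

2


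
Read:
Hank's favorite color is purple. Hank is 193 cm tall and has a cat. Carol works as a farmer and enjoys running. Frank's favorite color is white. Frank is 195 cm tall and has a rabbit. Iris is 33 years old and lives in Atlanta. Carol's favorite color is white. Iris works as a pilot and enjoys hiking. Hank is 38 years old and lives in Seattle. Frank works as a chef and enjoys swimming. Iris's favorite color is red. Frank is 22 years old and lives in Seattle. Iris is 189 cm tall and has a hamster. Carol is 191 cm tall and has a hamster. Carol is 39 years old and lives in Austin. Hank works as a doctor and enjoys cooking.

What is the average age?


Sum=132, n=4, avg=33

33


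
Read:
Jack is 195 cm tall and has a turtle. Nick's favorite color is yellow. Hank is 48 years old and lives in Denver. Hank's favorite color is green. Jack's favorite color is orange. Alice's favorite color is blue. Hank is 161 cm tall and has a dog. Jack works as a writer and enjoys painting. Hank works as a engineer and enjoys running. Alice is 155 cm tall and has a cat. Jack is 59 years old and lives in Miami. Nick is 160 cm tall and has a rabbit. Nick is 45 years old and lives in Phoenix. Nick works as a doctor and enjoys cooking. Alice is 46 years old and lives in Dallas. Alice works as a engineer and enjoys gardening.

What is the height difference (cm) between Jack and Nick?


|195 - 160| = 35

35


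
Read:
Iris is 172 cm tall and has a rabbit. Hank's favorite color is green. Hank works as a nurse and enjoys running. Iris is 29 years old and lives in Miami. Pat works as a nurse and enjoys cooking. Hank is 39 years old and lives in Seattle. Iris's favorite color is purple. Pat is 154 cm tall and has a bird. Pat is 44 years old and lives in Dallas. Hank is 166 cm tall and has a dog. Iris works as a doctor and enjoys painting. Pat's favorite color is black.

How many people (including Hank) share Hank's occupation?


Hank is a nurse. Count = 2

2


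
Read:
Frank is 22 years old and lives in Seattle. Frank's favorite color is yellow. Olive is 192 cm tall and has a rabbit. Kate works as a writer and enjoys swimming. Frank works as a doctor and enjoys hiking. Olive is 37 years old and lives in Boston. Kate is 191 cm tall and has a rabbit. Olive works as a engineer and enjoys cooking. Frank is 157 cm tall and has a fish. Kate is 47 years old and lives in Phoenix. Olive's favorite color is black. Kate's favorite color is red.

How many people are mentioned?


People: Kate, Olive, Frank. Count = 3

3


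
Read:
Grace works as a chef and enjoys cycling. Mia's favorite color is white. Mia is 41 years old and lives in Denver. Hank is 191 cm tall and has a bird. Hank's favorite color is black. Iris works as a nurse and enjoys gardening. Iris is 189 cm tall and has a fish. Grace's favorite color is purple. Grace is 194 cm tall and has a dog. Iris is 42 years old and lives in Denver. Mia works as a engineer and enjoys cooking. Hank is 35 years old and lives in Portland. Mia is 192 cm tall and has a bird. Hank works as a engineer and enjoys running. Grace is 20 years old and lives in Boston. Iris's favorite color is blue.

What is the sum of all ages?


42+35+20+41 = 138

138


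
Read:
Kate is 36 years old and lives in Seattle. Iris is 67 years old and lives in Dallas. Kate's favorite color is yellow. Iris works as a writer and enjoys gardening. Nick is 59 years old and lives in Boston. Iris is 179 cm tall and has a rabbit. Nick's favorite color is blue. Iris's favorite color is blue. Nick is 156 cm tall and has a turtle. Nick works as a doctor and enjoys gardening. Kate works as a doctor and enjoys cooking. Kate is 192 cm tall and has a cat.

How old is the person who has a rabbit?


Person with rabbit is Iris, age 67

67


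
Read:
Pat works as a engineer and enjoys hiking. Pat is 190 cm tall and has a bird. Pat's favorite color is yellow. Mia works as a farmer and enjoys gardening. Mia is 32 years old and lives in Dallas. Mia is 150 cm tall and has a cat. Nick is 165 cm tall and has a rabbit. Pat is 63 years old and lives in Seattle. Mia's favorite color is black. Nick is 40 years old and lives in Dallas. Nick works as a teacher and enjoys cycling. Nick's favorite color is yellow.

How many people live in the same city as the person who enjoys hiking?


Person with hobby hiking is Pat, city Seattle. Count = 1

1


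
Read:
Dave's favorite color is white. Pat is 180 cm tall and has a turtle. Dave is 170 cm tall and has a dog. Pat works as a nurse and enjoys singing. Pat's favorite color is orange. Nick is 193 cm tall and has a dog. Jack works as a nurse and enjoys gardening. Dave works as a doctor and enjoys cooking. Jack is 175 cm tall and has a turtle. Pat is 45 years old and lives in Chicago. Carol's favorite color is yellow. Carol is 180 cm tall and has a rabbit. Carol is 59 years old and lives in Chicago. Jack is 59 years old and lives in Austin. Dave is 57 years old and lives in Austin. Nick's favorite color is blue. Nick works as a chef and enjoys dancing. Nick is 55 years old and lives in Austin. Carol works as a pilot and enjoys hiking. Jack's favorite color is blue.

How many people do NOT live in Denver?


Not in Denver: 5

5


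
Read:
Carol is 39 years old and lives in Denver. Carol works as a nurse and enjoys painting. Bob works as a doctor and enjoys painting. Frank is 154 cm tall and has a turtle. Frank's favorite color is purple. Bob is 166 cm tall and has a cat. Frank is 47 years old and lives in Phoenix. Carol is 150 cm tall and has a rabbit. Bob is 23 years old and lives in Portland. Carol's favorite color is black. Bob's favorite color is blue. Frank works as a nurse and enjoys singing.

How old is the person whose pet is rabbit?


Person with pet=rabbit is Carol, age 39

39


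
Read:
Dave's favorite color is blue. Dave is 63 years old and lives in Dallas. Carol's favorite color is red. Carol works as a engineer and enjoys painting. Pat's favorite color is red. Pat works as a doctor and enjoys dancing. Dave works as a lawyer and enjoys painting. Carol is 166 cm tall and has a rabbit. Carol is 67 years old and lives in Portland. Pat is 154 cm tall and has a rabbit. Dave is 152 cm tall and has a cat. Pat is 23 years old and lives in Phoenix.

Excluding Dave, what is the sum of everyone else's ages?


Sum (excluding Dave): 90

90


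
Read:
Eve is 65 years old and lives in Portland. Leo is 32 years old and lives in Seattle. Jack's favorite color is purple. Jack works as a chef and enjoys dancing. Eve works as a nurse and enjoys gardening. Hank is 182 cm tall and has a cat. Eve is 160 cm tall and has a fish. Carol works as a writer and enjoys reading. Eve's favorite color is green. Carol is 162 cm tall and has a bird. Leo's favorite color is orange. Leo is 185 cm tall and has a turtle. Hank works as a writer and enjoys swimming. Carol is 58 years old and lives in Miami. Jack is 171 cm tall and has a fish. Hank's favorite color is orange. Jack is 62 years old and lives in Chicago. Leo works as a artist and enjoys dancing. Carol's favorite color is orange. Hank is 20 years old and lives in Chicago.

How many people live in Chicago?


Count in Chicago: 2

2


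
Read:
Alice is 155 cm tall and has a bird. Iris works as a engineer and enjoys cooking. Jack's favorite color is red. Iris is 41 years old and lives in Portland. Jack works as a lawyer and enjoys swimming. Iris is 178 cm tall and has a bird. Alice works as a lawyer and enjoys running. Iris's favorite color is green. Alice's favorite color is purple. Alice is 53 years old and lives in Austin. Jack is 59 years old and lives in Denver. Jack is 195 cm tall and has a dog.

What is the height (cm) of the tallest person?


Tallest: Jack at 195 cm

195


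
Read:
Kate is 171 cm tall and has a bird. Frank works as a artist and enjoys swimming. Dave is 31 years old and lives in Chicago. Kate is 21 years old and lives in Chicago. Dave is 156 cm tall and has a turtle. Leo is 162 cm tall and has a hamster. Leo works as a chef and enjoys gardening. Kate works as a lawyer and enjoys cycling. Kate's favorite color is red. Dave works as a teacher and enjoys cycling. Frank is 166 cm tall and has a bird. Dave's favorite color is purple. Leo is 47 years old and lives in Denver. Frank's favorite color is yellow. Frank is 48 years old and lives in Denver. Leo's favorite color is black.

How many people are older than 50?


Filter: 0

0


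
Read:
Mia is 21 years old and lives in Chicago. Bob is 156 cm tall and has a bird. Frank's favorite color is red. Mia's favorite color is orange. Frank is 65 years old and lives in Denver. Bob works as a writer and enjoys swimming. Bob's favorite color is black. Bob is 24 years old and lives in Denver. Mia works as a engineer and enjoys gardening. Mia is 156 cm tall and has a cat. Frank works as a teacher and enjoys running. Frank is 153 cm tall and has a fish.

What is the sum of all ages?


24+21+65 = 110

110


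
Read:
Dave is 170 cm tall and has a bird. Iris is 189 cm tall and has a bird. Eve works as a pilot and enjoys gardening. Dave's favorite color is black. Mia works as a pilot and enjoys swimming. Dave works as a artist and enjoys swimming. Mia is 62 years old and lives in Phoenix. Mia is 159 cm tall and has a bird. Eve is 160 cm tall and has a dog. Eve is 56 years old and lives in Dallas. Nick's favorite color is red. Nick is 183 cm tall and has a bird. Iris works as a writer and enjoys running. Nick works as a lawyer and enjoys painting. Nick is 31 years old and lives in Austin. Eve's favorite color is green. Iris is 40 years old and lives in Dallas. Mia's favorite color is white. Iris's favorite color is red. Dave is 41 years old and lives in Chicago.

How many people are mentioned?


People: Eve, Dave, Mia, Nick, Iris. Count = 5

5


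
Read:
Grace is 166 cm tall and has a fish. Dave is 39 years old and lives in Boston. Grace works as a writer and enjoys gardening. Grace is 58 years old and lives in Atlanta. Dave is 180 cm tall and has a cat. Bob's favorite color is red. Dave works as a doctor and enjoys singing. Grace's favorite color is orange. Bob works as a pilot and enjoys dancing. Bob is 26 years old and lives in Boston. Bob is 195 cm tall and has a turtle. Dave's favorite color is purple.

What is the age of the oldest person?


Oldest: Grace at 58

58


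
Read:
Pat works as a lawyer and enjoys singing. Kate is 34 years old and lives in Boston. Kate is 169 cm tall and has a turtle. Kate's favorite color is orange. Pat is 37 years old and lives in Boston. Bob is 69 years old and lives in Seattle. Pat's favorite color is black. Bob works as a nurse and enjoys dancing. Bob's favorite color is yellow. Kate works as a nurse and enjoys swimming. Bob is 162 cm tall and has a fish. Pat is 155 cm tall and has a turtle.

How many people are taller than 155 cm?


Taller than 155: 2

2


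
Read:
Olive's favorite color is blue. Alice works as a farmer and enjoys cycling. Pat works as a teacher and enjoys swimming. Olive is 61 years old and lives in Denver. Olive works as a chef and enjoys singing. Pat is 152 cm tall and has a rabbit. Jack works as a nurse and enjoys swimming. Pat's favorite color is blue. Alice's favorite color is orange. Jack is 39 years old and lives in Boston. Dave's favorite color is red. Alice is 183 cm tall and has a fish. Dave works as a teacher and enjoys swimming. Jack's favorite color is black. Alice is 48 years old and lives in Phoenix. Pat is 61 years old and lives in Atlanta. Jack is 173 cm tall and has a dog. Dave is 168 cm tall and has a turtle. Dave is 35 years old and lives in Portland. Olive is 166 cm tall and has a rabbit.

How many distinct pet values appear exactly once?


Unique pet values: 3

3


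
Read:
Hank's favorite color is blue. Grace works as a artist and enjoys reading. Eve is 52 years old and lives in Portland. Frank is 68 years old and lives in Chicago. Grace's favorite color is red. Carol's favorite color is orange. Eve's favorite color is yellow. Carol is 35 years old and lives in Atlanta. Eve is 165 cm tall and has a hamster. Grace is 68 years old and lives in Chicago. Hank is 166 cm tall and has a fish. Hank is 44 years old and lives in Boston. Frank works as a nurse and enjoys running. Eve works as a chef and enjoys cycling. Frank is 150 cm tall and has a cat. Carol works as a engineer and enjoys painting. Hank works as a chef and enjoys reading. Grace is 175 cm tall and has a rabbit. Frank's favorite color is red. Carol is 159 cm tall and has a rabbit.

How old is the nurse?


The nurse is Frank, age 68

68


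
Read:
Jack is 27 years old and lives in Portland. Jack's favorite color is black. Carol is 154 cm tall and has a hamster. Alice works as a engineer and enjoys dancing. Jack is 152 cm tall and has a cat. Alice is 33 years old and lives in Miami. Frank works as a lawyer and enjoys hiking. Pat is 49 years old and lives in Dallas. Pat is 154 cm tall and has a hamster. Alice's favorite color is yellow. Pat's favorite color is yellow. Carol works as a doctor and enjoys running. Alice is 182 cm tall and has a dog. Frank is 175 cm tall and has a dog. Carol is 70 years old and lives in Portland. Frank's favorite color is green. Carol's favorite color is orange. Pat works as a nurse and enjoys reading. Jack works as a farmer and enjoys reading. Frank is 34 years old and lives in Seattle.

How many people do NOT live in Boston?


Not in Boston: 5

5


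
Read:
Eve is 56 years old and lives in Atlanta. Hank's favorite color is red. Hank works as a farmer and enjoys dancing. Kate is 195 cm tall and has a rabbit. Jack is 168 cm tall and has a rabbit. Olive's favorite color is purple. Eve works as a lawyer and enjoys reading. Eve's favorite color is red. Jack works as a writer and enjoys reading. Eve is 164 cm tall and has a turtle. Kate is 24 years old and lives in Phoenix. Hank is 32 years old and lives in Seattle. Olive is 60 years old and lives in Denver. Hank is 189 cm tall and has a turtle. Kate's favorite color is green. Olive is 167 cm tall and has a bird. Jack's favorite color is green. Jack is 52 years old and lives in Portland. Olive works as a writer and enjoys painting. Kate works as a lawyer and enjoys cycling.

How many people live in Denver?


Count in Denver: 1

1


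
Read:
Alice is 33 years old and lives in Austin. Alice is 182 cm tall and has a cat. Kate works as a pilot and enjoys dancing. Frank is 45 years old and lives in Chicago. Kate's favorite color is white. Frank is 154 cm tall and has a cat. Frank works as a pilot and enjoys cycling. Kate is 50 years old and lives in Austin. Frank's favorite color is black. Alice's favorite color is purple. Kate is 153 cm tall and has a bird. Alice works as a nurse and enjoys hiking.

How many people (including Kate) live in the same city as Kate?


Kate lives in Austin. Count = 2

2


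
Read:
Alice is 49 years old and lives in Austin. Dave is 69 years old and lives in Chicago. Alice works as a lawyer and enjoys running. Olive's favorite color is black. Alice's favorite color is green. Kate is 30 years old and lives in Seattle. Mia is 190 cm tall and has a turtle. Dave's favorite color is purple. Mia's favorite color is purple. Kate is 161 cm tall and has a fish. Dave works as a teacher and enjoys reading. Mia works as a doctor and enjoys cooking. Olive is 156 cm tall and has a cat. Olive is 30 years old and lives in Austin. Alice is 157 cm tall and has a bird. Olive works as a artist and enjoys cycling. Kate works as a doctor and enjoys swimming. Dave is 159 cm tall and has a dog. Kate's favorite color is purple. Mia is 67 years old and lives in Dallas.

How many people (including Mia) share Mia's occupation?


Mia is a doctor. Count = 2

2


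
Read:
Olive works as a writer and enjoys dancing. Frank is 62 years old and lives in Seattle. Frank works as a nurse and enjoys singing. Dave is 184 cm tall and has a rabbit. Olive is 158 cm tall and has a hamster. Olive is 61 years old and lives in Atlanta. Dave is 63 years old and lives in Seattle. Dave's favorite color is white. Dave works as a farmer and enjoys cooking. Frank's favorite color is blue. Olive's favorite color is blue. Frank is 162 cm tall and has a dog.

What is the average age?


Sum=186, n=3, avg=62

62


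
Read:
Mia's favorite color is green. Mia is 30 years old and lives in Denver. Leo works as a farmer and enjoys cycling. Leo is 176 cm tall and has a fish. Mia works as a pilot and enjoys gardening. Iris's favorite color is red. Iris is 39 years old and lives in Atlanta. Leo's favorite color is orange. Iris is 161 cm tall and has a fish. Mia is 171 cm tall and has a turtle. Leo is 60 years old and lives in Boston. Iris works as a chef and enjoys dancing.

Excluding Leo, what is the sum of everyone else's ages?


Sum (excluding Leo): 69

69


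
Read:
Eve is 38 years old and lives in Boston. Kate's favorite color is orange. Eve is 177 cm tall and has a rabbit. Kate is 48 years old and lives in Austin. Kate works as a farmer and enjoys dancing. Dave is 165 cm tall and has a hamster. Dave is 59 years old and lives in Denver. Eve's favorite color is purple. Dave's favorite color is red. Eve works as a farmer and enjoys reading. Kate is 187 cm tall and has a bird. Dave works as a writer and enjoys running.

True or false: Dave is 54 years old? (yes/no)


Dave is actually 59. no

no


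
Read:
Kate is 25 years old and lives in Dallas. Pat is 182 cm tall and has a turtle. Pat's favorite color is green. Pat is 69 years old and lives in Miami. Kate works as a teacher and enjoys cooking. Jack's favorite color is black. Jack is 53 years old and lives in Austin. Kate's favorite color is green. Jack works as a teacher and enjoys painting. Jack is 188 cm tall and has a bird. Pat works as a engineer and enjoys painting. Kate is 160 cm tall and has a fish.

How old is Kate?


Kate is 25 years old

25


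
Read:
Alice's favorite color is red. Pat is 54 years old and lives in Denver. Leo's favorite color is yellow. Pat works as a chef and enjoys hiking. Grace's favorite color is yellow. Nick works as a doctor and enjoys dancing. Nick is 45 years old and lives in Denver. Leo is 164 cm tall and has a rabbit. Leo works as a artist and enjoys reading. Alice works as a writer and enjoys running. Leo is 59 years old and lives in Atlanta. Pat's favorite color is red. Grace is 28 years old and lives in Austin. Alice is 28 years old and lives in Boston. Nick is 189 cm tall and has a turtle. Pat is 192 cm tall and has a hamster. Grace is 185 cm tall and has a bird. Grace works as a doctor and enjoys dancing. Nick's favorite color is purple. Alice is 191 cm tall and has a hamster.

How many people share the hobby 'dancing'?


Count: 2

2


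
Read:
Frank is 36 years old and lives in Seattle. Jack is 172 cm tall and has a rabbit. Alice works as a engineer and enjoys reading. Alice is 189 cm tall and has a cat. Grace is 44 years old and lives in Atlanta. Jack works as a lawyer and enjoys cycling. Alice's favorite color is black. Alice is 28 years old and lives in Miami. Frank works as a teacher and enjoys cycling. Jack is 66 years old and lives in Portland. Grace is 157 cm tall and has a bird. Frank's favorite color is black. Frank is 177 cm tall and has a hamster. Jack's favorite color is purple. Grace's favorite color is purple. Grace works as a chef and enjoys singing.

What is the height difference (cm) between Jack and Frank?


|172 - 177| = 5

5


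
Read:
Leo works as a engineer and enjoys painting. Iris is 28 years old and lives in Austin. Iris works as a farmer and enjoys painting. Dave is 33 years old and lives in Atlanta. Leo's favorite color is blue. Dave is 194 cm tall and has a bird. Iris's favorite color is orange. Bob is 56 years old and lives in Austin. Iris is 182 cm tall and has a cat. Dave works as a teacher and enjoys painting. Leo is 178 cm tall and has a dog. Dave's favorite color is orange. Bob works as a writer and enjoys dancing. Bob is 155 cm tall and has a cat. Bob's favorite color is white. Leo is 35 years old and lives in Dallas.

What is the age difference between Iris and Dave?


|28 - 33| = 5

5


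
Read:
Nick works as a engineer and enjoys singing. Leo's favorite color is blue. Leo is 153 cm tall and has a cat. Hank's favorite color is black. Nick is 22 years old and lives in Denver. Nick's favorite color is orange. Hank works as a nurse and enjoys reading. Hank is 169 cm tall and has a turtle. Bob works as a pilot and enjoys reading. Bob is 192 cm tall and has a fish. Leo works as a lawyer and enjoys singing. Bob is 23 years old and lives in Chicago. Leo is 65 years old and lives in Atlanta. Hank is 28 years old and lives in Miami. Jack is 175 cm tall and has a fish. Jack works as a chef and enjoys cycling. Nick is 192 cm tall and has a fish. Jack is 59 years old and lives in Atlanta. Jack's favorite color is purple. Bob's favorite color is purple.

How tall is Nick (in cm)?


Nick is 192 cm tall

192


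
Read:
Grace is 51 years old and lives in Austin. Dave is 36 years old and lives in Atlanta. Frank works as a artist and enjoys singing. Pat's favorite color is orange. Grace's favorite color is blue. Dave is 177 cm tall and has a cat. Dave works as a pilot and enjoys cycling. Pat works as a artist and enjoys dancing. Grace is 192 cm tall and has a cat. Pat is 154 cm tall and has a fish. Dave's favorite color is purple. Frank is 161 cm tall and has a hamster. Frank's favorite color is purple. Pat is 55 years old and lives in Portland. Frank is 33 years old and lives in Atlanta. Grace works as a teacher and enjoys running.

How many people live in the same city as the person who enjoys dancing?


Person with hobby dancing is Pat, city Portland. Count = 1

1


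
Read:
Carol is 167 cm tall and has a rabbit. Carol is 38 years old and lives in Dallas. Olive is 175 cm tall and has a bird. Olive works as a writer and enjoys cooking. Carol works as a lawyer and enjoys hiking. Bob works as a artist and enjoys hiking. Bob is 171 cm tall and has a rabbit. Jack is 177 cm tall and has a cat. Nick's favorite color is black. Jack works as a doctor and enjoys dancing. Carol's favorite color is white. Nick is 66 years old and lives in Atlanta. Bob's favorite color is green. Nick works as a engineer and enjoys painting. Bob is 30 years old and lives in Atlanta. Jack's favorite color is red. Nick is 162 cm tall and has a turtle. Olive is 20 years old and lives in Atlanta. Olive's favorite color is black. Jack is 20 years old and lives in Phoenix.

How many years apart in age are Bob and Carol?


30 vs 38, diff = 8

8


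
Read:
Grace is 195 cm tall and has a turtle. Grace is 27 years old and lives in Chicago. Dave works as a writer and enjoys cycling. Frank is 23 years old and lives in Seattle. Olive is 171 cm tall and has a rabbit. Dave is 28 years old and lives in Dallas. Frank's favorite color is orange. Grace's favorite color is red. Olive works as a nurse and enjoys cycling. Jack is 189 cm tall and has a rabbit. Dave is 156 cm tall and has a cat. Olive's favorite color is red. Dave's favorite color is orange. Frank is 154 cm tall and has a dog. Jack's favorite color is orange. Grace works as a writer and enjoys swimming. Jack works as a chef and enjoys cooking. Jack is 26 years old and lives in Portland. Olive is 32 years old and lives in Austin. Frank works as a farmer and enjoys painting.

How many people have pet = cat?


Count: 1

1
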